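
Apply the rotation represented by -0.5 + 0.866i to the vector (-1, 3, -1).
(-1, -2.366, -2.098)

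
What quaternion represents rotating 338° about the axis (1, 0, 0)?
-0.9816 + 0.1908i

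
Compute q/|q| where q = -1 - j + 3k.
-0.3015 - 0.3015j + 0.9045k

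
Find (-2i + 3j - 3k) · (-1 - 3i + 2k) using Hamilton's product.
8i + 10j + 12k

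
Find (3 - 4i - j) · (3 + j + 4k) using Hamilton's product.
10 - 16i + 16j + 8k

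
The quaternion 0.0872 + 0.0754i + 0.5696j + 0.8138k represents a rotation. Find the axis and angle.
axis = (0.0757, 0.5718, 0.8169), θ = 170°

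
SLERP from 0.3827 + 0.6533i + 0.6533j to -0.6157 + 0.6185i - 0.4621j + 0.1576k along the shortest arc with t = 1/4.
0.5586 + 0.3613i + 0.7446j - 0.0559k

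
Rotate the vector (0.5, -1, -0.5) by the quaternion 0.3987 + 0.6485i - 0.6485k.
(-0.017, 0.682, -1.017)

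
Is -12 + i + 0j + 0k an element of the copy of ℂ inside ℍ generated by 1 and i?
Yes. The quaternion -12 + i has j- and k-coefficients y = z = 0, so it lies in the complex subalgebra spanned by 1 and i.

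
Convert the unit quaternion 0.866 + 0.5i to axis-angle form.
axis = (1, 0, 0), θ = π/3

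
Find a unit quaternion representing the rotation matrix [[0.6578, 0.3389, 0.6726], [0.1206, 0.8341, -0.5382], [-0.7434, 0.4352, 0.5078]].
0.866 + 0.281i + 0.4088j - 0.063k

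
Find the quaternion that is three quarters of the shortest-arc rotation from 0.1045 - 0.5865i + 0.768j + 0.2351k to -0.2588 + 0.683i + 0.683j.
-0.1945 + 0.401i + 0.8911j + 0.0851k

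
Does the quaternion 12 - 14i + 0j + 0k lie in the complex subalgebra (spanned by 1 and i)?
Yes. The quaternion 12 - 14i has j- and k-coefficients y = z = 0, so it lies in the complex subalgebra spanned by 1 and i.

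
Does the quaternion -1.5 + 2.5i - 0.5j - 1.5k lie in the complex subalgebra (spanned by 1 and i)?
No. The quaternion -1.5 + 2.5i - 0.5j - 1.5k has j-coefficient y = -0.5 and k-coefficient z = -1.5, not both zero, so it does not lie in the complex subalgebra spanned by 1 and i.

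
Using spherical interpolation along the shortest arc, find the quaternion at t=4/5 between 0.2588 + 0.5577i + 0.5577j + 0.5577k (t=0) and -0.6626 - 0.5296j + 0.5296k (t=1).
0.6775 + 0.1563i + 0.6398j - 0.3273k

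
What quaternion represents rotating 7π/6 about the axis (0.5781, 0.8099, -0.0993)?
-0.2588 + 0.5584i + 0.7823j - 0.0959k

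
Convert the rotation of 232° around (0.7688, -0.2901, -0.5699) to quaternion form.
-0.4384 + 0.691i - 0.2607j - 0.5122k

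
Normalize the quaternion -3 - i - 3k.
-0.6882 - 0.2294i - 0.6882k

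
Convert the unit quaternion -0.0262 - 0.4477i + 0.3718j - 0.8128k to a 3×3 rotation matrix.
[[-0.5978, -0.3755, 0.7083], [-0.2903, -0.7222, -0.6279], [0.7473, -0.5809, 0.3227]]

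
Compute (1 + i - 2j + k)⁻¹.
0.1429 - 0.1429i + 0.2857j - 0.1429k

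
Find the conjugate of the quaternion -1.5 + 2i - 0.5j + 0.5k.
-1.5 - 2i + 0.5j - 0.5k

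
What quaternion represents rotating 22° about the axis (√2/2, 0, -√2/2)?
0.9816 + 0.1349i - 0.1349k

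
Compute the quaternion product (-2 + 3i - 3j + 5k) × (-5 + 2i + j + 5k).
-18 - 39i + 8j - 26k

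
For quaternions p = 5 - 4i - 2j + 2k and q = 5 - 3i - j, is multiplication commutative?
No: pq = 11 - 33i - 21j + 8k ≠ 11 - 37i - 9j + 12k = qp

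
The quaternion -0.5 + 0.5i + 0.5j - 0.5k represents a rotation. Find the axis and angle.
axis = (√3/3, √3/3, -√3/3), θ = 4π/3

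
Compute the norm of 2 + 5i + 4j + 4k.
√61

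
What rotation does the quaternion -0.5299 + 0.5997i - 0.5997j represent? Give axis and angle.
axis = (√2/2, -√2/2, 0), θ = 244°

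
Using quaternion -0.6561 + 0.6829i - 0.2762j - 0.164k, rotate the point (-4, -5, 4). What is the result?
(0.341, 4.527, 6.032)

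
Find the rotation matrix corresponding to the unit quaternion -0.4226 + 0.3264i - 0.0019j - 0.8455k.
[[-0.4297, -0.7159, -0.5503], [0.7134, -0.6428, 0.2791], [-0.5535, -0.2727, 0.7869]]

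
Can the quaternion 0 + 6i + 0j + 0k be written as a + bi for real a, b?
Yes. The quaternion 6i has j- and k-coefficients y = z = 0, so it lies in the complex subalgebra spanned by 1 and i.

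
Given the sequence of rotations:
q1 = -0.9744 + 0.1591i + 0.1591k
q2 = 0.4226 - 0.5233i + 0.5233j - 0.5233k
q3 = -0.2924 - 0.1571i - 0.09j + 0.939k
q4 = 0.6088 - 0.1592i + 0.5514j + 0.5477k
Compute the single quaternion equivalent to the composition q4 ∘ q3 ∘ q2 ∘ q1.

q2 · q1 = -0.2453 + 0.6604i - 0.5099j + 0.4939k
q3 · q2 · q1 = -0.3342 + 0.2798i + 0.8689j - 0.2352k
q4 · q3 · q2 · q1 = -0.5092 - 0.382i + 0.4605j - 0.6188k
-0.5092 - 0.382i + 0.4605j - 0.6188k


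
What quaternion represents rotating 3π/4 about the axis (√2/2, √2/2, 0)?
0.3827 + 0.6533i + 0.6533j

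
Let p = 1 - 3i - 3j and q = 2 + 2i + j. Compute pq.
11 - 4i - 5j + 3k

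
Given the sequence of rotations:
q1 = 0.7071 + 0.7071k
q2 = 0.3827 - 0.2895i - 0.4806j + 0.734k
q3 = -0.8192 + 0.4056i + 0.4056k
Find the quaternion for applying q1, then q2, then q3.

q2 · q1 = -0.2484 - 0.5445i - 0.1351j + 0.7896k
q3 · q2 · q1 = 0.1041 + 0.4001i - 0.4304j - 0.8024k
0.1041 + 0.4001i - 0.4304j - 0.8024k


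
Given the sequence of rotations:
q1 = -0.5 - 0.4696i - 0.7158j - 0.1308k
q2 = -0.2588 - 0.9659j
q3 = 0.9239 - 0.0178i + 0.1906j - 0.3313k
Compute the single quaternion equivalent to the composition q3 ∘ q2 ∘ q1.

q2 · q1 = -0.562 + 0.2479i + 0.6682j - 0.4197k
q3 · q2 · q1 = -0.7812 + 0.3804i + 0.4206j - 0.2607k
-0.7812 + 0.3804i + 0.4206j - 0.2607k


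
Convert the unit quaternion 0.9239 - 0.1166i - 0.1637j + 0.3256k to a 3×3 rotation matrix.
[[0.7344, -0.5635, -0.3784], [0.6398, 0.7608, 0.1089], [0.2266, -0.3221, 0.9192]]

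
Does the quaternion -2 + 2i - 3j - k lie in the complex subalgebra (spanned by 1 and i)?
No. The quaternion -2 + 2i - 3j - k has j-coefficient y = -3 and k-coefficient z = -1, not both zero, so it does not lie in the complex subalgebra spanned by 1 and i.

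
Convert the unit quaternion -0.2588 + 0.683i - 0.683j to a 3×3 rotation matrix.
[[0.067, -0.933, 0.3535], [-0.933, 0.067, 0.3535], [-0.3535, -0.3535, -0.866]]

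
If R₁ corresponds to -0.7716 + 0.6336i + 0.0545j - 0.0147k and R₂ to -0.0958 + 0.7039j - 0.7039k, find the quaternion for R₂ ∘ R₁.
0.0252 - 0.0327i - 0.9943j + 0.0985k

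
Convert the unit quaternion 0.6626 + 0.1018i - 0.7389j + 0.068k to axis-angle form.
axis = (0.1359, -0.9866, 0.0908), θ = 97°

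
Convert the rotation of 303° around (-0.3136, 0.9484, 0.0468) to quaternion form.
-0.8788 - 0.1496i + 0.4525j + 0.0223k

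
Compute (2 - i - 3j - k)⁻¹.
0.1333 + 0.0667i + 0.2j + 0.0667k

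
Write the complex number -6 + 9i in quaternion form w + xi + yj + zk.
-6 + 9i + 0j + 0k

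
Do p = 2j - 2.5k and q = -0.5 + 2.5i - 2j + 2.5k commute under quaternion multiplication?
No: pq = 10.25 - 7.25j - 3.75k ≠ 10.25 + 5.25j + 6.25k = qp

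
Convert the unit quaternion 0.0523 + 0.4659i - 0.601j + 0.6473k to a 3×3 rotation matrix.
[[-0.5604, -0.6277, 0.5403], [-0.4923, -0.2721, -0.8268], [0.666, -0.7293, -0.1565]]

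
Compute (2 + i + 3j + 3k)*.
2 - i - 3j - 3k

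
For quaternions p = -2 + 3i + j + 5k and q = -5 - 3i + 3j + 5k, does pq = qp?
No: pq = -9 - 19i - 41j - 23k ≠ -9 + i + 19j - 47k = qp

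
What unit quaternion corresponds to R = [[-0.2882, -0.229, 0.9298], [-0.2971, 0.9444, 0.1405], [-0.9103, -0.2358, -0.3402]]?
0.5736 - 0.164i + 0.802j - 0.0297k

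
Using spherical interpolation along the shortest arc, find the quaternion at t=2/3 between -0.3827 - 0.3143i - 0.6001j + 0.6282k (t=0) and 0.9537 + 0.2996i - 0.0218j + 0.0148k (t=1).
-0.8744 - 0.3533i - 0.2266j + 0.2433k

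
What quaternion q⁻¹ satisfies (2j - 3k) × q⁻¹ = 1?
-0.1538j + 0.2308k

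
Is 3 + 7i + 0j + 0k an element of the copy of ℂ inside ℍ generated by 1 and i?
Yes. The quaternion 3 + 7i has j- and k-coefficients y = z = 0, so it lies in the complex subalgebra spanned by 1 and i.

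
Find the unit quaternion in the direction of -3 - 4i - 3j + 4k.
-0.4243 - 0.5657i - 0.4243j + 0.5657k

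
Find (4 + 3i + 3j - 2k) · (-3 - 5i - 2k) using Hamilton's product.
-1 - 35i + 7j + 13k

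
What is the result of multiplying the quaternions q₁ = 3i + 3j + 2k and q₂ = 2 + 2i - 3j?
3 + 12i + 10j - 11k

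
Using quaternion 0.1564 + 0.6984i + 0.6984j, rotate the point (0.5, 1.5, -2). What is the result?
(1.039, 0.961, 2.121)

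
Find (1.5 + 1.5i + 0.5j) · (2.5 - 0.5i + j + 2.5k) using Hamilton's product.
4 + 4.25i - j + 5.5k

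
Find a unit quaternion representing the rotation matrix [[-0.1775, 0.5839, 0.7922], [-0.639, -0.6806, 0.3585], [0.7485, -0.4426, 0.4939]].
-0.3987 + 0.5023i - 0.0274j + 0.7668k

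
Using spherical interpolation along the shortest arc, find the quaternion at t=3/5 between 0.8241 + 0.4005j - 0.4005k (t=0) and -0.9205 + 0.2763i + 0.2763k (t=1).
0.9108 - 0.1706i + 0.1664j - 0.337k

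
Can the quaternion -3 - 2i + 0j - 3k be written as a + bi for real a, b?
No. The quaternion -3 - 2i - 3k has j-coefficient y = 0 and k-coefficient z = -3, not both zero, so it does not lie in the complex subalgebra spanned by 1 and i.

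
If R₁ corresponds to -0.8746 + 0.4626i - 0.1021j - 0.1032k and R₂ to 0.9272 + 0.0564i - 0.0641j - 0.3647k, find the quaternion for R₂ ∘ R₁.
-0.8812 + 0.349i - 0.2015j + 0.2472k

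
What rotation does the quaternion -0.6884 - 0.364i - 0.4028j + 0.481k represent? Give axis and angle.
axis = (-0.5018, -0.5553, 0.6631), θ = 267°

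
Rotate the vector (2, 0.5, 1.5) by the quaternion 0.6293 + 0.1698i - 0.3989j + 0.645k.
(-1.199, 0.315, 2.228)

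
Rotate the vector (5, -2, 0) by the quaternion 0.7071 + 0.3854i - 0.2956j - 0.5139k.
(0.487, -5.123, -1.588)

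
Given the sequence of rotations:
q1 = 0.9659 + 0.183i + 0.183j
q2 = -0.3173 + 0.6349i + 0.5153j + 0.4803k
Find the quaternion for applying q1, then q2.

q2 · q1 = -0.517 + 0.4673i + 0.5276j + 0.4858k
-0.517 + 0.4673i + 0.5276j + 0.4858k


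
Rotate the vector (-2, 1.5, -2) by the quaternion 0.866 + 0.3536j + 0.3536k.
(-3.143, -0.6, 0.1)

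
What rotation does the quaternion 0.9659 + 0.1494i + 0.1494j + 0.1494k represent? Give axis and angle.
axis = (√3/3, √3/3, √3/3), θ = π/6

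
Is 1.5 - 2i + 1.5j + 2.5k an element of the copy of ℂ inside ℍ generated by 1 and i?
No. The quaternion 1.5 - 2i + 1.5j + 2.5k has j-coefficient y = 1.5 and k-coefficient z = 2.5, not both zero, so it does not lie in the complex subalgebra spanned by 1 and i.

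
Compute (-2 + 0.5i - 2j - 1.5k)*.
-2 - 0.5i + 2j + 1.5k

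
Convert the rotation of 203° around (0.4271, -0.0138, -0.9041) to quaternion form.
-0.1994 + 0.4185i - 0.0135j - 0.8859k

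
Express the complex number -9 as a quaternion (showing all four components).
-9 + 0i + 0j + 0k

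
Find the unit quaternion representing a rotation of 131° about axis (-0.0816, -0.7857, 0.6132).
0.4147 - 0.0743i - 0.715j + 0.558k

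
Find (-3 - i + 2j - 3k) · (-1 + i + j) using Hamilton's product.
2 + i - 8j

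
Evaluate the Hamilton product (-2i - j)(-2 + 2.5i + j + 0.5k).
6 + 3.5i + 3j + 0.5k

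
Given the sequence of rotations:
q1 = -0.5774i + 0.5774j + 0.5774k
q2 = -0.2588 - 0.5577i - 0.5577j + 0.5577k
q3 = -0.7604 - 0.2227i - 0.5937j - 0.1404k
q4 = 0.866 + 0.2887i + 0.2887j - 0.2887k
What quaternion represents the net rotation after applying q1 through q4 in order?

q2 · q1 = -0.322 - 0.4946i - 0.1494j - 0.7935k
q3 · q2 · q1 = -0.0654 + 0.8979i + 0.1975j + 0.3882k
q4 · q3 · q2 · q1 = -0.2608 + 0.9278i - 0.2191j + 0.1529k
-0.2608 + 0.9278i - 0.2191j + 0.1529k


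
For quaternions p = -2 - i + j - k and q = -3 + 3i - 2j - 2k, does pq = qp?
No: pq = 9 - 7i - 4j + 6k ≠ 9 + i + 6j + 8k = qp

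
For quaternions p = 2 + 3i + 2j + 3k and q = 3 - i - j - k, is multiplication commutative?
No: pq = 14 + 8i + 4j + 6k ≠ 14 + 6i + 4j + 8k = qp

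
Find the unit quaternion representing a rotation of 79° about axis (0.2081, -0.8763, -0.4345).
0.7716 + 0.1324i - 0.5574j - 0.2764k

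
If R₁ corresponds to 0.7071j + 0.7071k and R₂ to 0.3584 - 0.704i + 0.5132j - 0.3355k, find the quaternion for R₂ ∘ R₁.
-0.1257 + 0.6001i + 0.7512j - 0.2444k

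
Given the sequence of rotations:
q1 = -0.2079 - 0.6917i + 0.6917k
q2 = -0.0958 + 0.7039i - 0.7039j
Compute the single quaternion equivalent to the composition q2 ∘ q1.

q2 · q1 = 0.5068 - 0.567i - 0.3405j - 0.5532k
0.5068 - 0.567i - 0.3405j - 0.5532k


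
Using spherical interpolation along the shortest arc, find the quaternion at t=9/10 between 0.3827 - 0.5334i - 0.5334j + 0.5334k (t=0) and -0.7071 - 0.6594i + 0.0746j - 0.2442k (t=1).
0.7468 + 0.5644i - 0.1519j + 0.3174k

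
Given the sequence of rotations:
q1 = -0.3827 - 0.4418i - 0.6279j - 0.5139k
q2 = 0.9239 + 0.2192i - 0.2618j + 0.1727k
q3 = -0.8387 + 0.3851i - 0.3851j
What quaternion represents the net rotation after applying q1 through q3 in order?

q2 · q1 = -0.3324 - 0.2491i - 0.4436j - 0.7942k
q3 · q2 · q1 = 0.2039 + 0.3868i + 0.8059j + 0.3993k
0.2039 + 0.3868i + 0.8059j + 0.3993k


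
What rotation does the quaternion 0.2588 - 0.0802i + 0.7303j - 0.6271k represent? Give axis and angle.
axis = (-0.083, 0.7561, -0.6492), θ = 5π/6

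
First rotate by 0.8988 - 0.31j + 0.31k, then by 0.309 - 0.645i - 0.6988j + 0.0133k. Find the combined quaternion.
0.057 - 0.7922i - 0.5239j + 0.3077k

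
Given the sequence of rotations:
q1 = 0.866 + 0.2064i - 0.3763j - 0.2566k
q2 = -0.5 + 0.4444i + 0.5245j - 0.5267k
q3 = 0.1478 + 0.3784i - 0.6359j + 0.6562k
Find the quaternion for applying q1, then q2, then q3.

q2 · q1 = -0.4625 - 0.0511i + 0.6477j - 0.6033k
q3 · q2 · q1 = 0.7587 - 0.2239i + 0.5846j - 0.1801k
0.7587 - 0.2239i + 0.5846j - 0.1801k


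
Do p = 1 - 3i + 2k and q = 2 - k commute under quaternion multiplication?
No: pq = 4 - 6i - 3j + 3k ≠ 4 - 6i + 3j + 3k = qp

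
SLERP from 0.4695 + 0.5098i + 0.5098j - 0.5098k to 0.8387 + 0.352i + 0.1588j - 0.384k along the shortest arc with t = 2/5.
0.6417 + 0.4633i + 0.3826j - 0.4767k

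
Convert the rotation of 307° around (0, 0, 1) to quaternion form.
-0.8949 + 0.4462k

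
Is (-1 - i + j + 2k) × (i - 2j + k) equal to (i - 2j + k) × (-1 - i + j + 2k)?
No: pq = 1 + 4i + 5j ≠ 1 - 6i - j - 2k = qp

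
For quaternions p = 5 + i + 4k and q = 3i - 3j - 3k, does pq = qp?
No: pq = 9 + 27i - 18k ≠ 9 + 3i - 30j - 12k = qp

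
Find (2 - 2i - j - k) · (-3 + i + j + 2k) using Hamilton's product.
-1 + 7i + 8j + 6k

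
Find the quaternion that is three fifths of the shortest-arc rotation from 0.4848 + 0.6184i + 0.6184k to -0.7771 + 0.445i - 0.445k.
0.7861 - 0.0088i + 0.618k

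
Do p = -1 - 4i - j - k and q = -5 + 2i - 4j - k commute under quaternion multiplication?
No: pq = 8 + 15i + 3j + 24k ≠ 8 + 21i + 15j - 12k = qp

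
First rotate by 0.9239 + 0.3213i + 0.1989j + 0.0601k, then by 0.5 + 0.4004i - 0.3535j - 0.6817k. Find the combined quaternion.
0.4446 + 0.6449i - 0.4702j - 0.4066k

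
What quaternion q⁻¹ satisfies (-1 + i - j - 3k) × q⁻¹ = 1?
-0.0833 - 0.0833i + 0.0833j + 0.25k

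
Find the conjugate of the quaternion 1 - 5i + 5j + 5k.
1 + 5i - 5j - 5k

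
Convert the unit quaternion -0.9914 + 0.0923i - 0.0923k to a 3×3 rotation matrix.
[[0.983, -0.183, -0.017], [0.183, 0.9659, 0.183], [-0.017, -0.183, 0.983]]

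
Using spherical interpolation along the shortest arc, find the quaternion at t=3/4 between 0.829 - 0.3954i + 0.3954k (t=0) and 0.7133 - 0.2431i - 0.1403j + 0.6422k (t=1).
0.7508 - 0.2846i - 0.1061j + 0.5866k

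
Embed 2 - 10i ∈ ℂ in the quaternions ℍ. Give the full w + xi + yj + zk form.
2 - 10i + 0j + 0k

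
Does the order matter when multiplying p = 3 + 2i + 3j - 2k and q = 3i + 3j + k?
Yes: pq = -13 + 18i + j ≠ -13 + 17j + 6k = qp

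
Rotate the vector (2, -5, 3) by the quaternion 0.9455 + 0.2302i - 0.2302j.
(1.012, -5.988, 1.058)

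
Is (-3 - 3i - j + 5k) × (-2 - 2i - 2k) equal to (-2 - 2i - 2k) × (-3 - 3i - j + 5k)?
No: pq = 10 + 14i - 14j - 6k ≠ 10 + 10i + 18j - 2k = qp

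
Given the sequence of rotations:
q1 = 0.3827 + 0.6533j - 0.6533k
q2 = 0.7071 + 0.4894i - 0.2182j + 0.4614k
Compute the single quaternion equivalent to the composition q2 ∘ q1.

q2 · q1 = 0.7146 + 0.0284i + 0.6982j + 0.0344k
0.7146 + 0.0284i + 0.6982j + 0.0344k


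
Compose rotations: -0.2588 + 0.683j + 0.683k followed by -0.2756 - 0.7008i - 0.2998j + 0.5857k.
-0.1239 - 0.4234i + 0.368j - 0.8185k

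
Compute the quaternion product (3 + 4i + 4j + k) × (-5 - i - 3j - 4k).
5 - 36i - 14j - 25k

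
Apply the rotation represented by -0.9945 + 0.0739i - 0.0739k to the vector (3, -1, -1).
(3.125, -0.684, -0.875)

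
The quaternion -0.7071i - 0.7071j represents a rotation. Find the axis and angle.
axis = (-√2/2, -√2/2, 0), θ = π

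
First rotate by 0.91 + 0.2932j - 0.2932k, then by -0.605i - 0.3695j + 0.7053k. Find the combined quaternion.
0.3151 - 0.649i - 0.5136j + 0.4644k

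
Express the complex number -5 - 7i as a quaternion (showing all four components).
-5 - 7i + 0j + 0k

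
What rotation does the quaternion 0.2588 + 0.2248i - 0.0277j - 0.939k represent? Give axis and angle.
axis = (0.2327, -0.0287, -0.9721), θ = 5π/6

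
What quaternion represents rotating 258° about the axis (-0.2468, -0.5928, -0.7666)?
-0.6293 - 0.1918i - 0.4607j - 0.5958k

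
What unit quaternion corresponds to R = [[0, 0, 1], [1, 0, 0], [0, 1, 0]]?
0.5 + 0.5i + 0.5j + 0.5k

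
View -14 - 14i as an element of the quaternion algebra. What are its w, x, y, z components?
-14 - 14i + 0j + 0k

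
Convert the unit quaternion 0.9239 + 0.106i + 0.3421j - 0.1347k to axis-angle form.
axis = (0.277, 0.8941, -0.352), θ = π/4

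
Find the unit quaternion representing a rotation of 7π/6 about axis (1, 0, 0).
-0.2588 + 0.9659i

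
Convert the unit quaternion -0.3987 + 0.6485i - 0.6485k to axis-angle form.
axis = (√2/2, 0, -√2/2), θ = 227°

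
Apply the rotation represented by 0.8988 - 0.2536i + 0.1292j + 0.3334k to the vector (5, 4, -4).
(0.81, 3.097, -6.838)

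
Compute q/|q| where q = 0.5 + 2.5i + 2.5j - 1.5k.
0.1291 + 0.6455i + 0.6455j - 0.3873k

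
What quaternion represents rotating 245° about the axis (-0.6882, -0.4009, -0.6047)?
-0.5373 - 0.5804i - 0.3381j - 0.51k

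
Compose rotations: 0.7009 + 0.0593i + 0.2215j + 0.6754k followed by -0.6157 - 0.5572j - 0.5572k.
0.0682 - 0.2894i - 0.56j - 0.7733k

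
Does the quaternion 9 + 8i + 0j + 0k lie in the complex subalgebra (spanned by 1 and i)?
Yes. The quaternion 9 + 8i has j- and k-coefficients y = z = 0, so it lies in the complex subalgebra spanned by 1 and i.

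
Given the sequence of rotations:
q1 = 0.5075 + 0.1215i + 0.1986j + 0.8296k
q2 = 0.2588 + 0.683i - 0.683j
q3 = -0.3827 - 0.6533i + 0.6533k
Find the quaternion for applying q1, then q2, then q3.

q2 · q1 = 0.184 - 0.1886i - 0.8618j + 0.4333k
q3 · q2 · q1 = -0.4767 + 0.515i + 0.4897j + 0.5174k
-0.4767 + 0.515i + 0.4897j + 0.5174k


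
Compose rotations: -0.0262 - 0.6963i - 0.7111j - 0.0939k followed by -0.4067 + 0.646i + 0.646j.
0.9198 + 0.2056i + 0.3329j + 0.0286k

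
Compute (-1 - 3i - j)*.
-1 + 3i + j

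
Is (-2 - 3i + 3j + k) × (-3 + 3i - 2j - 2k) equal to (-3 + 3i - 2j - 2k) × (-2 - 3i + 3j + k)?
No: pq = 23 - i - 8j - 2k ≠ 23 + 7i - 2j + 4k = qp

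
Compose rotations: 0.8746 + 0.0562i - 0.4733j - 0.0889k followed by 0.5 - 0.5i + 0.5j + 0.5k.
0.7465 - 0.217i + 0.1843j + 0.6014k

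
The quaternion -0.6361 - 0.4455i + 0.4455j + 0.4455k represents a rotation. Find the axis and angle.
axis = (-√3/3, √3/3, √3/3), θ = 259°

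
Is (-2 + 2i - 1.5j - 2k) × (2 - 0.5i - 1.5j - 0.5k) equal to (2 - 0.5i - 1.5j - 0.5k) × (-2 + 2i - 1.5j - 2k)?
No: pq = -6.25 + 2.75i + 2j - 6.75k ≠ -6.25 + 7.25i - 2j + 0.75k = qp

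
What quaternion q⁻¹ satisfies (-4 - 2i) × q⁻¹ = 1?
-0.2 + 0.1i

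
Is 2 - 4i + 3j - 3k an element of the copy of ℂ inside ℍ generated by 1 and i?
No. The quaternion 2 - 4i + 3j - 3k has j-coefficient y = 3 and k-coefficient z = -3, not both zero, so it does not lie in the complex subalgebra spanned by 1 and i.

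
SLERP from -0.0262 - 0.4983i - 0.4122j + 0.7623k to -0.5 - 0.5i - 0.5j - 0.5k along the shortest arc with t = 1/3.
-0.2602 - 0.6561i - 0.5839j + 0.4011k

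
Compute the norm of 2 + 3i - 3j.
√22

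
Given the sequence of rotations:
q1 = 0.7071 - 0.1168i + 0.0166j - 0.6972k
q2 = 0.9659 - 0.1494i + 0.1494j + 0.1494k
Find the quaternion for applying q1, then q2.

q2 · q1 = 0.7672 - 0.3251i + 0.0001j - 0.5528k
0.7672 - 0.3251i + 0.0001j - 0.5528k


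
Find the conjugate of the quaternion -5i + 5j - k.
5i - 5j + k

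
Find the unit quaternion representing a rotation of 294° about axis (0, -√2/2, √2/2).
-0.8387 - 0.3851j + 0.3851k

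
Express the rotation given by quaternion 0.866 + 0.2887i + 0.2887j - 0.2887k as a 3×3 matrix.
[[0.6666, 0.6667, 0.3333], [-0.3333, 0.6666, -0.6667], [-0.6667, 0.3333, 0.6666]]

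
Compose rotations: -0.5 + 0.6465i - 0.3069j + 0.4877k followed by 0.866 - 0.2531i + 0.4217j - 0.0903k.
-0.0959 + 0.8644i - 0.4116j + 0.2725k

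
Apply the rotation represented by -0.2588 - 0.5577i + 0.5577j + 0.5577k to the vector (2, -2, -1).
(1.089, -1.667, -2.244)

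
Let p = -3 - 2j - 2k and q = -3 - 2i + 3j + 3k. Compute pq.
21 + 6i + j - 7k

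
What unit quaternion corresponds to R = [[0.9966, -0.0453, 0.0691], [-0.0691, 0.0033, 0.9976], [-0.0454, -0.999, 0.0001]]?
0.7071 - 0.7059i + 0.0405j - 0.0084k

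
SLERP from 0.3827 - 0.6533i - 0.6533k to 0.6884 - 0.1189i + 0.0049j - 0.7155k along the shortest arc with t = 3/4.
0.6336 - 0.2657i + 0.0038j - 0.7266k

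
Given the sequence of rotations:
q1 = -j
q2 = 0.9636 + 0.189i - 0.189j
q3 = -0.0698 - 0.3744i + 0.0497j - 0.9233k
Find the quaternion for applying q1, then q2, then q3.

q2 · q1 = -0.189 - 0.9636j - 0.189k
q3 · q2 · q1 = -0.1134 - 0.8283i - 0.0129j + 0.5485k
-0.1134 - 0.8283i - 0.0129j + 0.5485k


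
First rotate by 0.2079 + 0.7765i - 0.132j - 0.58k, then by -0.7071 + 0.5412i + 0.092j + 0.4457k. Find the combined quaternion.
-0.2966 - 0.4311i + 0.7724j + 0.3599k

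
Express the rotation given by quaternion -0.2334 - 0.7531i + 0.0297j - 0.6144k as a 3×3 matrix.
[[0.2433, -0.3315, 0.9115], [0.2421, -0.8893, -0.388], [0.9393, 0.3151, -0.1361]]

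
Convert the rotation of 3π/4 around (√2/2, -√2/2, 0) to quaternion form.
0.3827 + 0.6533i - 0.6533j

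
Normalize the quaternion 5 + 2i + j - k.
0.898 + 0.3592i + 0.1796j - 0.1796k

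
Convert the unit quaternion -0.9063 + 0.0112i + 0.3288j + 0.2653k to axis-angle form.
axis = (0.0265, 0.778, 0.6277), θ = 310°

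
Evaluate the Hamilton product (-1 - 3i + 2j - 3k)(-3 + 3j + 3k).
6 + 24i - 3k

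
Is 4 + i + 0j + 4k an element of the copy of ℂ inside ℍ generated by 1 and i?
No. The quaternion 4 + i + 4k has j-coefficient y = 0 and k-coefficient z = 4, not both zero, so it does not lie in the complex subalgebra spanned by 1 and i.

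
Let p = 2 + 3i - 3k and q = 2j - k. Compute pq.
-3 + 6i + 7j + 4k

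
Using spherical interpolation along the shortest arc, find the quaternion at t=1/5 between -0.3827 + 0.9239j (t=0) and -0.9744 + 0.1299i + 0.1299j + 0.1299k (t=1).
-0.5634 + 0.0313i + 0.825j + 0.0313k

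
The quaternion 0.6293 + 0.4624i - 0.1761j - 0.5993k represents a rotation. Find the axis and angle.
axis = (0.595, -0.2266, -0.7711), θ = 102°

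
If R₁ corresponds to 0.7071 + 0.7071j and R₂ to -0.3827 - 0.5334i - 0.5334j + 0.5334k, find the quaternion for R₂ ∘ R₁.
0.1066 - 0.7543i - 0.6478j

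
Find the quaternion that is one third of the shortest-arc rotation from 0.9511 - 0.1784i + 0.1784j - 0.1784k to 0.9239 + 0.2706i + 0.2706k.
0.9915 - 0.0276i + 0.1241j - 0.0276k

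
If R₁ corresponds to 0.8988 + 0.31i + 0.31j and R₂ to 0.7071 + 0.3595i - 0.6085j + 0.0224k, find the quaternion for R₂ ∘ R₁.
0.7127 + 0.5354i - 0.3208j + 0.3202k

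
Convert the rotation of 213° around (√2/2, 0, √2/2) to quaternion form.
-0.284 + 0.678i + 0.678k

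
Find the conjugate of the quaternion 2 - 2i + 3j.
2 + 2i - 3j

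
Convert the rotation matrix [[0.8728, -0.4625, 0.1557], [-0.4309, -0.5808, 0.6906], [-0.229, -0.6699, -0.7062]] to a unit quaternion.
-0.3827 + 0.8888i - 0.2513j - 0.0206k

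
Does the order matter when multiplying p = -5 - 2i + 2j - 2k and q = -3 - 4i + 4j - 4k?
No: pq = qp = -9 + 26i - 26j + 26k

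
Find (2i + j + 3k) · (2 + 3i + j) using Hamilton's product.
-7 + i + 11j + 5k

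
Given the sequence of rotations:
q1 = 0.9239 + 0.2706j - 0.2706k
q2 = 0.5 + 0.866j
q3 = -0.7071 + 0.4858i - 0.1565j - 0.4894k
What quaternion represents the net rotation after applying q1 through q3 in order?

q2 · q1 = 0.2276 - 0.2343i + 0.9354j - 0.1353k
q3 · q2 · q1 = 0.0331 + 0.7552i - 0.5166j + 0.402k
0.0331 + 0.7552i - 0.5166j + 0.402k


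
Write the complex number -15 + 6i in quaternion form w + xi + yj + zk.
-15 + 6i + 0j + 0k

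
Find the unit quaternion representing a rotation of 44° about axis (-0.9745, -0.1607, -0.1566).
0.9272 - 0.3651i - 0.0602j - 0.0587k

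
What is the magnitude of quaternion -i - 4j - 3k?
√26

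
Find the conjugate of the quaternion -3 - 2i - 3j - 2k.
-3 + 2i + 3j + 2k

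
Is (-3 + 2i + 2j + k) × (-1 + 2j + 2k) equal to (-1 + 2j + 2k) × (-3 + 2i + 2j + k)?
No: pq = -3 - 12j - 3k ≠ -3 - 4i - 4j - 11k = qp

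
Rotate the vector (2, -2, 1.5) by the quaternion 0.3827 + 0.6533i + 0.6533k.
(2.573, 1.664, 0.927)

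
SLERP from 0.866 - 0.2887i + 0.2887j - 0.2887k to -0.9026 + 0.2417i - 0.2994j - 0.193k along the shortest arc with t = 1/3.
0.9024 - 0.2804i + 0.3003j - 0.1302k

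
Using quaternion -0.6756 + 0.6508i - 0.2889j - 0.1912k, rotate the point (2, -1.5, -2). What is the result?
(2.188, -2.335, -0.097)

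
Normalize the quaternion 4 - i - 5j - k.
0.61 - 0.1525i - 0.7625j - 0.1525k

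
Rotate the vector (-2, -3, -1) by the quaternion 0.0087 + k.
(2.052, 2.965, -1)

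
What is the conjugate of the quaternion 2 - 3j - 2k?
2 + 3j + 2k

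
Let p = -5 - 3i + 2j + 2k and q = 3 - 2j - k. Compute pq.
-9 - 7i + 13j + 17k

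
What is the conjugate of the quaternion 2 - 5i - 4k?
2 + 5i + 4k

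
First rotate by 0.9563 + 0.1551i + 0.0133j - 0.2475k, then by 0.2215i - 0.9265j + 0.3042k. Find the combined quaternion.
0.0533 + 0.4371i - 0.784j + 0.4376k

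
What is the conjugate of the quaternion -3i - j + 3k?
3i + j - 3k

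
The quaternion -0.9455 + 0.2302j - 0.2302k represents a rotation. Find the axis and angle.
axis = (0, √2/2, -√2/2), θ = 322°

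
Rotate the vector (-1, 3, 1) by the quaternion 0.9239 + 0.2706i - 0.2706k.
(0.5, 2.121, 2.5)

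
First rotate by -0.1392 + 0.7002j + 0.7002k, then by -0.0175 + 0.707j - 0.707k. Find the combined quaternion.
0.0024 + 0.9901i - 0.1107j + 0.0862k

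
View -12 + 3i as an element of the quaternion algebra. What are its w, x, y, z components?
-12 + 3i + 0j + 0k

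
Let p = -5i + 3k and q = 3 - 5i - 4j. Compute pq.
-25 - 3i - 15j + 29k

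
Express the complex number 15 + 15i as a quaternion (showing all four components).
15 + 15i + 0j + 0k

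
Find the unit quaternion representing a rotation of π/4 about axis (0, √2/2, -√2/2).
0.9239 + 0.2706j - 0.2706k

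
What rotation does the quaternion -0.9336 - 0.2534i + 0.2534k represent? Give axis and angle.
axis = (-√2/2, 0, √2/2), θ = 318°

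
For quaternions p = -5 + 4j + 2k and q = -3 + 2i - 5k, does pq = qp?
No: pq = 25 - 30i - 8j + 11k ≠ 25 + 10i - 16j + 27k = qp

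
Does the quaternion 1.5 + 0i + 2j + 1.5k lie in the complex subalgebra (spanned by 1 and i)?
No. The quaternion 1.5 + 2j + 1.5k has j-coefficient y = 2 and k-coefficient z = 1.5, not both zero, so it does not lie in the complex subalgebra spanned by 1 and i.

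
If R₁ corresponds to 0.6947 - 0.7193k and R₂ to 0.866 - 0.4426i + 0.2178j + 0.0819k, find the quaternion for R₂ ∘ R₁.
0.6605 - 0.4641i - 0.1671j - 0.566k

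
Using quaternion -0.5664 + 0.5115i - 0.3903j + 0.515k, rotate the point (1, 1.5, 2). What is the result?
(2.379, -0.708, -1.043)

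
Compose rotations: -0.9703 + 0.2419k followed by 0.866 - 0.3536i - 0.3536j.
-0.8403 + 0.2576i + 0.4286j + 0.2095k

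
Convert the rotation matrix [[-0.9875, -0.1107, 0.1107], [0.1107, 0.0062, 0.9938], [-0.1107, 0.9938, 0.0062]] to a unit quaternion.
0.0785 + 0.7049j + 0.7049k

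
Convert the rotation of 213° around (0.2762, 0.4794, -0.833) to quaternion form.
-0.284 + 0.2648i + 0.4597j - 0.7987k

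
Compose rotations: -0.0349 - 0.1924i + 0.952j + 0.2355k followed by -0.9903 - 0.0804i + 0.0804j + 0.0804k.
-0.0764 + 0.1357i - 0.9421j - 0.2971k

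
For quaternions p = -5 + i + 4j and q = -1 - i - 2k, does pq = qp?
No: pq = 6 - 4i - 2j + 14k ≠ 6 + 12i - 6j + 6k = qp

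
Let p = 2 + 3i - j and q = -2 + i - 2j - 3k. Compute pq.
-9 - i + 7j - 11k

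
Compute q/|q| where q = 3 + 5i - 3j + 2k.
0.4376 + 0.7293i - 0.4376j + 0.2917k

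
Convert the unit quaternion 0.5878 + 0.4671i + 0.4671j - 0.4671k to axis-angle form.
axis = (√3/3, √3/3, -√3/3), θ = 108°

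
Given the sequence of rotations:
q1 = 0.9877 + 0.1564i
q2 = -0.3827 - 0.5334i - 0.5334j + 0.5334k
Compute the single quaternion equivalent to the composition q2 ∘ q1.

q2 · q1 = -0.2946 - 0.5867i - 0.4434j + 0.6103k
-0.2946 - 0.5867i - 0.4434j + 0.6103k


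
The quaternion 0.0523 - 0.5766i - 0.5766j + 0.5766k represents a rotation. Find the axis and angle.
axis = (-√3/3, -√3/3, √3/3), θ = 174°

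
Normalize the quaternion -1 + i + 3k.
-0.3015 + 0.3015i + 0.9045k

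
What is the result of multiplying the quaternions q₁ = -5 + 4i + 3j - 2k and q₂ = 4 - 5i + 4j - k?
-14 + 46i + 6j + 28k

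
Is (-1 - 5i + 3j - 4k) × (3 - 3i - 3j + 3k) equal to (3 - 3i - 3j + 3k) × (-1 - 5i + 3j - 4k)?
No: pq = 3 - 15i + 39j + 9k ≠ 3 - 9i - 15j - 39k = qp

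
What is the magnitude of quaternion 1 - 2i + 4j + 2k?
5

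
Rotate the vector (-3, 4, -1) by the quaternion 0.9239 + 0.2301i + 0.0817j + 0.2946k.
(-4.753, 1.513, 1.059)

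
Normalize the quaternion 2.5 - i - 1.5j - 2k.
0.6804 - 0.2722i - 0.4082j - 0.5443k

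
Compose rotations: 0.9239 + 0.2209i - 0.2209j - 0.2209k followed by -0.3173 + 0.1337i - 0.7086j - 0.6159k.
-0.6153 + 0.0739i - 0.6911j - 0.3719k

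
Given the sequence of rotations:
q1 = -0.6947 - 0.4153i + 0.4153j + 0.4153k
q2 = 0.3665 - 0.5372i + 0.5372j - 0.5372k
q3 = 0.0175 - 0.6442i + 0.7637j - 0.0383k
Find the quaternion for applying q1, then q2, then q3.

q2 · q1 = -0.4777 + 0.6672i + 0.2252j + 0.5254k
q3 · q2 · q1 = 0.2696 + 0.7293i - 0.048j - 0.6271k
0.2696 + 0.7293i - 0.048j - 0.6271k


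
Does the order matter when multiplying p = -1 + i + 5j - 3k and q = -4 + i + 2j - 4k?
Yes: pq = -19 - 19i - 21j + 13k ≠ -19 + 9i - 23j + 19k = qp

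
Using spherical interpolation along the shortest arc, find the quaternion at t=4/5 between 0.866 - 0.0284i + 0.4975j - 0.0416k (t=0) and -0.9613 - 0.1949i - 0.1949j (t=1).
0.9538 + 0.1516i + 0.2594j - 0.0085k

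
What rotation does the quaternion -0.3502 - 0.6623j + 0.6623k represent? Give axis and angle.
axis = (0, -√2/2, √2/2), θ = 221°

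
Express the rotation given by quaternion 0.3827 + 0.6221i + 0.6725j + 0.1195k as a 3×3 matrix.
[[0.0669, 0.7453, 0.6634], [0.9282, 0.1974, -0.3154], [-0.366, 0.6369, -0.6785]]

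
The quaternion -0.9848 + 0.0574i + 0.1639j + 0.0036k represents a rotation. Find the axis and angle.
axis = (0.3305, 0.9436, 0.0207), θ = 340°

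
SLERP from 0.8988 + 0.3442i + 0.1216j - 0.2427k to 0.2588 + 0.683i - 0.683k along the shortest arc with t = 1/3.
0.7433 + 0.504i + 0.0874j - 0.431k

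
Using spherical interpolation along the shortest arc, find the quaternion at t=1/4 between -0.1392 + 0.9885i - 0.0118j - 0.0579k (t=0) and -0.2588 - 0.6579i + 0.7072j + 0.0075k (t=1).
-0.0373 + 0.9756i - 0.2107j - 0.0483k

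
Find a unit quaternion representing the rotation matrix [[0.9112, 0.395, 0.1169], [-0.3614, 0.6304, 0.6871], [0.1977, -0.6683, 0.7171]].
0.9026 - 0.3754i - 0.0224j - 0.2095k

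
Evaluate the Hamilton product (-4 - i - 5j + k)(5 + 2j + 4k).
-14 - 27i - 29j - 13k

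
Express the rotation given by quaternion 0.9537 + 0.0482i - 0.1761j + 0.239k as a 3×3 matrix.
[[0.8237, -0.4728, -0.3129], [0.4389, 0.8811, -0.1761], [0.3589, 0.0078, 0.9333]]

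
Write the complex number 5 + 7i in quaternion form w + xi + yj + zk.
5 + 7i + 0j + 0k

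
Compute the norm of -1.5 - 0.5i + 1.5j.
2.179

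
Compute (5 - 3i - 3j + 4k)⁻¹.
0.0847 + 0.0508i + 0.0508j - 0.0678k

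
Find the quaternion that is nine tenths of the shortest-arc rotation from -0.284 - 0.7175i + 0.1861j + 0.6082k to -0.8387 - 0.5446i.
-0.8075 - 0.5853i + 0.0213j + 0.0696k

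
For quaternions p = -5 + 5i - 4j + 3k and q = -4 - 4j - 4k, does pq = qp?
No: pq = 16 + 8i + 56j - 12k ≠ 16 - 48i + 16j + 28k = qp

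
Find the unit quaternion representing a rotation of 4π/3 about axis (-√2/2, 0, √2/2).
-0.5 - 0.6124i + 0.6124k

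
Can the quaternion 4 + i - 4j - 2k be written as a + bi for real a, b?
No. The quaternion 4 + i - 4j - 2k has j-coefficient y = -4 and k-coefficient z = -2, not both zero, so it does not lie in the complex subalgebra spanned by 1 and i.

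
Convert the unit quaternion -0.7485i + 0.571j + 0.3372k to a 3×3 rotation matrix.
[[0.1205, -0.8548, -0.5048], [-0.8548, -0.3479, 0.3851], [-0.5048, 0.3851, -0.7726]]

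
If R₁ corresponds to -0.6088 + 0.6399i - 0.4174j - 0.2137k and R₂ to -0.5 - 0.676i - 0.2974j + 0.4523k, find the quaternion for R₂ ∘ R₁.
0.7095 + 0.3439i + 0.5347j + 0.304k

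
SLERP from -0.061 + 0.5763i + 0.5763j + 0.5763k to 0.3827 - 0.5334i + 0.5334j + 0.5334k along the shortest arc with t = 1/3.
0.1175 + 0.2229i + 0.6843j + 0.6843k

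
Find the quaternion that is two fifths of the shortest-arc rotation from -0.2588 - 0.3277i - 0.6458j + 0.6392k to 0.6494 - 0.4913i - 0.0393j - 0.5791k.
-0.5068 + 0.0119i - 0.4389j + 0.7419k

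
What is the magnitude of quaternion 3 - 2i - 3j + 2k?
√26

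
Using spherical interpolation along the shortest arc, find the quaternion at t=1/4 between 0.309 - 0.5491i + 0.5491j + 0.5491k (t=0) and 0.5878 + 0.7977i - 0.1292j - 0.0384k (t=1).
0.073 - 0.7174i + 0.5041j + 0.4752k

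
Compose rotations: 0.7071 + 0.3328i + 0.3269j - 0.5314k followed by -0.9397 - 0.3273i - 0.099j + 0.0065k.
-0.5197 - 0.4937i - 0.549j + 0.4299k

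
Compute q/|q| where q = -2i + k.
-0.8944i + 0.4472k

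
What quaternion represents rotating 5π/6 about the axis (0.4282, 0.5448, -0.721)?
0.2588 + 0.4136i + 0.5262j - 0.6964k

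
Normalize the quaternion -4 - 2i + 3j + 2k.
-0.6963 - 0.3482i + 0.5222j + 0.3482k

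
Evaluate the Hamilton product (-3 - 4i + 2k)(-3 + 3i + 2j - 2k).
25 - i - 8j - 8k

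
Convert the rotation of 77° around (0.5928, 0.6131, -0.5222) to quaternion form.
0.7826 + 0.369i + 0.3817j - 0.3251k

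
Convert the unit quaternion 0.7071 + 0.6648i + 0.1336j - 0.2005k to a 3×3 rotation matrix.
[[0.8839, 0.4612, -0.0776], [-0.1059, 0.0357, -0.9937], [-0.4555, 0.8866, 0.0804]]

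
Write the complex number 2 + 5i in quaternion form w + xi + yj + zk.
2 + 5i + 0j + 0k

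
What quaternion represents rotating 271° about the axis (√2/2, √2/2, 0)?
-0.7133 + 0.4956i + 0.4956j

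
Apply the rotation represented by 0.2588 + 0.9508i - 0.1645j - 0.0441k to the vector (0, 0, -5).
(0.845, 2.388, 4.311)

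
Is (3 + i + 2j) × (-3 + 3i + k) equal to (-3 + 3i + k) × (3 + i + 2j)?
No: pq = -12 + 8i - 7j - 3k ≠ -12 + 4i - 5j + 9k = qp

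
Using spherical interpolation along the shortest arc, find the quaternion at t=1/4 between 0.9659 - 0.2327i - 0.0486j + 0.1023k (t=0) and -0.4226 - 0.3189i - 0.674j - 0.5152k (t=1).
0.9478 - 0.0944i + 0.1736j + 0.2501k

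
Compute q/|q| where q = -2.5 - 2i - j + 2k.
-0.6402 - 0.5121i - 0.2561j + 0.5121k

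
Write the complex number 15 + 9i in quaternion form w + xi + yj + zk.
15 + 9i + 0j + 0k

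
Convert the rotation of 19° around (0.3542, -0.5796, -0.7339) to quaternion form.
0.9863 + 0.0585i - 0.0957j - 0.1211k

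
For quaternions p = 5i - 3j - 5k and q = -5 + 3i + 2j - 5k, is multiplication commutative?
No: pq = -34 + 25j + 44k ≠ -34 - 50i + 5j + 6k = qp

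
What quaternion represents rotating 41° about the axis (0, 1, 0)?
0.9367 + 0.3502j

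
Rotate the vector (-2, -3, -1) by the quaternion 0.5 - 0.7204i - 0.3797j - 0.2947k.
(-3.646, -0.814, 0.208)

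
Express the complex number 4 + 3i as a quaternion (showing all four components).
4 + 3i + 0j + 0k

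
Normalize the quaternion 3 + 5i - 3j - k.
0.4523 + 0.7538i - 0.4523j - 0.1508k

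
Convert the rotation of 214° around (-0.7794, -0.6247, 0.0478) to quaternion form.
-0.2924 - 0.7453i - 0.5974j + 0.0457k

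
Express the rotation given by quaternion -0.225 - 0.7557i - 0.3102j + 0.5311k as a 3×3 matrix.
[[0.2434, 0.7078, -0.6631], [0.2298, -0.7063, -0.6696], [-0.9423, 0.0106, -0.3346]]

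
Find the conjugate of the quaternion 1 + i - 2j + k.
1 - i + 2j - k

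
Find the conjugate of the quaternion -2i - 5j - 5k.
2i + 5j + 5k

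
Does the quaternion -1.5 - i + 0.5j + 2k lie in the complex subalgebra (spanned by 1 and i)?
No. The quaternion -1.5 - i + 0.5j + 2k has j-coefficient y = 0.5 and k-coefficient z = 2, not both zero, so it does not lie in the complex subalgebra spanned by 1 and i.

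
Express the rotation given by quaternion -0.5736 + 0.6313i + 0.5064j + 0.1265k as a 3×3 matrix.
[[0.4551, 0.7845, -0.4212], [0.4943, 0.1709, 0.8523], [0.7407, -0.5961, -0.31]]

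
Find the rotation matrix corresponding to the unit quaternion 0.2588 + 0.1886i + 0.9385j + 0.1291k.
[[-0.7949, 0.2872, 0.5345], [0.4208, 0.8955, 0.1447], [-0.4371, 0.3399, -0.8327]]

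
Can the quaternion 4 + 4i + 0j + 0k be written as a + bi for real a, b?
Yes. The quaternion 4 + 4i has j- and k-coefficients y = z = 0, so it lies in the complex subalgebra spanned by 1 and i.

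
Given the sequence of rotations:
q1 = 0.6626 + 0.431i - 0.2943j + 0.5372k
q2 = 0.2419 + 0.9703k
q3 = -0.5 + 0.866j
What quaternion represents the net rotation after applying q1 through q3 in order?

q2 · q1 = -0.361 + 0.3898i + 0.347j + 0.7729k
q3 · q2 · q1 = -0.12 + 0.4744i - 0.4861j - 0.724k
-0.12 + 0.4744i - 0.4861j - 0.724k


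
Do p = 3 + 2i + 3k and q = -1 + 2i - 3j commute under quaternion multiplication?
No: pq = -7 + 13i - 3j - 9k ≠ -7 - 5i - 15j + 3k = qp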